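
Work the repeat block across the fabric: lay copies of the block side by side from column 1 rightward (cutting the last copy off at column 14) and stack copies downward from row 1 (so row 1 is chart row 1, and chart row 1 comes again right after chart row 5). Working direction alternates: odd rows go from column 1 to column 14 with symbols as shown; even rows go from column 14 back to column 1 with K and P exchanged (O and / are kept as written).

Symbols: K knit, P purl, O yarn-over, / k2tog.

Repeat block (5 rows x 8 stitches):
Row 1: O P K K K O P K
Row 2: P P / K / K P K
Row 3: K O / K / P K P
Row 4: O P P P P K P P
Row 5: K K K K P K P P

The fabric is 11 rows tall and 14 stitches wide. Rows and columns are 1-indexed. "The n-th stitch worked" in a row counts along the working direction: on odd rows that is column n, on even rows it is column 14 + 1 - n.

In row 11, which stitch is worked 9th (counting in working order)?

Stitch:
O

Derivation:
For row 11: chart row = ((11-1) mod 5) + 1 = 1; this is a RS (odd) row.
Chart row 1 tiled across columns 1-14: O P K K K O P K O P K K K O
RS row: no reversal, no swap; stitch n worked = column n.
Counting 9 along the worked row gives O.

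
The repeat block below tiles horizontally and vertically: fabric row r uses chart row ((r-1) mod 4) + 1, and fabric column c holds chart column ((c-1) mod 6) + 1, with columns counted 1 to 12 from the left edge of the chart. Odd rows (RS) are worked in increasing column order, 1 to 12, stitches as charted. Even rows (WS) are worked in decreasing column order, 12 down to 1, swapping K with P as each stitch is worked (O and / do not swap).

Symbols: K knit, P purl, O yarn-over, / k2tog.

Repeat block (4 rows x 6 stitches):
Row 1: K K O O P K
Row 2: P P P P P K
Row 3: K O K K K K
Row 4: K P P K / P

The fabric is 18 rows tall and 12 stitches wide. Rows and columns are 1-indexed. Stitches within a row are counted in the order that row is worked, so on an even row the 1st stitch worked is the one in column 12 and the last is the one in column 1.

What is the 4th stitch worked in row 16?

Result:
K

Derivation:
Row 16 uses chart row ((16-1) mod 4)+1 = 4. Row 16 is even, so WS.
Chart row 4 tiled across columns 1-12: K P P K / P K P P K / P
WS: work from column 12 back to column 1 (reverse the tiled row), swapping K<->P (O and / unchanged).
Row 16 as worked: K / P K K P K / P K K P
The 4th stitch worked is K.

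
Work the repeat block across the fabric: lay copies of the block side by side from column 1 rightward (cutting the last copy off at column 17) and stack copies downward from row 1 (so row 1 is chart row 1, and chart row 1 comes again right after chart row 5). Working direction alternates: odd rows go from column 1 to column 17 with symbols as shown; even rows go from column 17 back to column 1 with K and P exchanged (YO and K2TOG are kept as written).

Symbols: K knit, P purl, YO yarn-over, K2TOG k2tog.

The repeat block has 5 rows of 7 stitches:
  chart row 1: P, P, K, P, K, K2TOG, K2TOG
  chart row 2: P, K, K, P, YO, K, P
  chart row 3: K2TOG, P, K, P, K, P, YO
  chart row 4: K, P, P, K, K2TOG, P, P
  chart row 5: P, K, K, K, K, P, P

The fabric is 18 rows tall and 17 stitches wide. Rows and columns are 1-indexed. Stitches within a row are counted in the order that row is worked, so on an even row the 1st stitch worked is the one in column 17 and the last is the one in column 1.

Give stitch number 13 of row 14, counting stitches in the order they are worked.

Stitch:
K2TOG

Derivation:
For row 14: chart row = ((14-1) mod 5) + 1 = 4; this is a WS (even) row.
Chart row 4 tiled across columns 1-17: K P P K K2TOG P P K P P K K2TOG P P K P P
Wrong side: read the tiled row from column 17 down to 1 and exchange K with P (leave YO, K2TOG).
Row 14 as worked: K K P K K K2TOG P K K P K K K2TOG P K K P
The 13th stitch worked is K2TOG.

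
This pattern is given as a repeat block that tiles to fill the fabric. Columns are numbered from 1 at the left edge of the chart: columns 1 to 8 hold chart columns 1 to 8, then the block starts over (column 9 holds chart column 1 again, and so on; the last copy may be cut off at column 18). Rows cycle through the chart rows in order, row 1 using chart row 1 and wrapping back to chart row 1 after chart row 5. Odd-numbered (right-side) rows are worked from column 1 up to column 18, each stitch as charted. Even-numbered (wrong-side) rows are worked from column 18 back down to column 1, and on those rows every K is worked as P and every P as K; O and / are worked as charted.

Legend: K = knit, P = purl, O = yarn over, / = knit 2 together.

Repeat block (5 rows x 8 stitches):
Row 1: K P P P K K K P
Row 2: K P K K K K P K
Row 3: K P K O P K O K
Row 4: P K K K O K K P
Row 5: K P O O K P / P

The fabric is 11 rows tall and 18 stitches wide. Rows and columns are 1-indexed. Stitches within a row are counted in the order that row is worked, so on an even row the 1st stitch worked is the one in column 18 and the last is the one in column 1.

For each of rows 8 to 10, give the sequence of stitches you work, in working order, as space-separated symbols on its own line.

Row 8: chart row 3, WS - tiled (columns 1-18): K P K O P K O K K P K O P K O K K P; work from column 18 back to 1 with K<->P swapped.
Row 9: chart row 4, RS - tile across columns 1-18 and work as-is.
Row 10: chart row 5, WS - tiled (columns 1-18): K P O O K P / P K P O O K P / P K P; work from column 18 back to 1 with K<->P swapped.

Rows as worked:
K P P O P K O P K P P O P K O P K P
P K K K O K K P P K K K O K K P P K
K P K / K P O O K P K / K P O O K P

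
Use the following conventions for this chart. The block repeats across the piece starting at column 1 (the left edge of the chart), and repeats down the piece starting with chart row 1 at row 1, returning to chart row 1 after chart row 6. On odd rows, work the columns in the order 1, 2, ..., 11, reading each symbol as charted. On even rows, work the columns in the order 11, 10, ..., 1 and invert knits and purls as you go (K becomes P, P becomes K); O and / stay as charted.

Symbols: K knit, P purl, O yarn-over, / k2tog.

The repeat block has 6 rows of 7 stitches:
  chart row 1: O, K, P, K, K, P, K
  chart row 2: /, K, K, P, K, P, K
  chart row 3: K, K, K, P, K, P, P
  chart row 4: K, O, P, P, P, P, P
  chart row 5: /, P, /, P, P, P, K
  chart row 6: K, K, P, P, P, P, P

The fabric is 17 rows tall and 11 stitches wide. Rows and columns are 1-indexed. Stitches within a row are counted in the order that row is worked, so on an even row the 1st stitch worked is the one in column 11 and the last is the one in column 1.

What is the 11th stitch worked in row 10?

For row 10: chart row = ((10-1) mod 6) + 1 = 4; this is a WS (even) row.
Chart row 4 tiled across columns 1-11: K O P P P P P K O P P
WS row: flip the tiled sequence (start at column 11) and apply K<->P; O and / stay.
Row 10 as worked: K K O P K K K K K O P
Stitch 11 in working order -> P

== STITCH ==
P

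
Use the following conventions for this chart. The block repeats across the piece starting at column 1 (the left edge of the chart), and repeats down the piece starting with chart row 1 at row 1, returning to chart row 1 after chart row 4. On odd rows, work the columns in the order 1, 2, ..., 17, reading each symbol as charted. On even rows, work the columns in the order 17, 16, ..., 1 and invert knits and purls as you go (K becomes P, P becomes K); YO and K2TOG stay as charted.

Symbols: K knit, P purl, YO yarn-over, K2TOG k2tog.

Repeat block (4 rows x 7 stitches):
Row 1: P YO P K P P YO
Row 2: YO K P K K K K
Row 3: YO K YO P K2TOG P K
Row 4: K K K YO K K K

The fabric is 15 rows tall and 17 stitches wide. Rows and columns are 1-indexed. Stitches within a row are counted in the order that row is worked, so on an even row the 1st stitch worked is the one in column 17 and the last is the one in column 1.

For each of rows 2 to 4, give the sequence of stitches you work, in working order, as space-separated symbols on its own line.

Rows as worked:
K P YO P P P P K P YO P P P P K P YO
YO K YO P K2TOG P K YO K YO P K2TOG P K YO K YO
P P P P P P YO P P P P P P YO P P P

Derivation:
Row 2: chart row 2, WS - tiled (columns 1-17): YO K P K K K K YO K P K K K K YO K P; work from column 17 back to 1 with K<->P swapped.
Row 3: chart row 3, RS - tile across columns 1-17 and work as-is.
Row 4: chart row 4, WS - tiled (columns 1-17): K K K YO K K K K K K YO K K K K K K; work from column 17 back to 1 with K<->P swapped.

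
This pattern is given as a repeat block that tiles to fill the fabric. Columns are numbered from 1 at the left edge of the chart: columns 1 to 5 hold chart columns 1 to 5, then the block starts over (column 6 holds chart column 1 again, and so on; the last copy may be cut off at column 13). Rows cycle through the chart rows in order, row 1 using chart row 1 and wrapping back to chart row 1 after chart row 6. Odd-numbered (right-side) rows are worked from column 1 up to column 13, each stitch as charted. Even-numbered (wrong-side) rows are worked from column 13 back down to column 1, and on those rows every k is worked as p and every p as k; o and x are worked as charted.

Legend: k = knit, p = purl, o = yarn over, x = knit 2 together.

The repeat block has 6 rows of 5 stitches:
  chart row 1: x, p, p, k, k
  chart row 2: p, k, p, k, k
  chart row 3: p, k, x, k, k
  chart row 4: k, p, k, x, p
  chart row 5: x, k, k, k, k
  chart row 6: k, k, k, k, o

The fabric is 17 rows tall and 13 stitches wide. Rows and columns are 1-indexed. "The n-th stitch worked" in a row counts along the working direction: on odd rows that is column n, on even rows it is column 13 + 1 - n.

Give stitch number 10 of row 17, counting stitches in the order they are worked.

Result:
k

Derivation:
Row 17: (17-1) mod 6 = 4, so use chart row 5. Odd row -> RS.
Chart row 5 tiled across columns 1-13: x k k k k x k k k k x k k
RS row: no reversal, no swap; stitch n worked = column n.
Counting 10 along the worked row gives k.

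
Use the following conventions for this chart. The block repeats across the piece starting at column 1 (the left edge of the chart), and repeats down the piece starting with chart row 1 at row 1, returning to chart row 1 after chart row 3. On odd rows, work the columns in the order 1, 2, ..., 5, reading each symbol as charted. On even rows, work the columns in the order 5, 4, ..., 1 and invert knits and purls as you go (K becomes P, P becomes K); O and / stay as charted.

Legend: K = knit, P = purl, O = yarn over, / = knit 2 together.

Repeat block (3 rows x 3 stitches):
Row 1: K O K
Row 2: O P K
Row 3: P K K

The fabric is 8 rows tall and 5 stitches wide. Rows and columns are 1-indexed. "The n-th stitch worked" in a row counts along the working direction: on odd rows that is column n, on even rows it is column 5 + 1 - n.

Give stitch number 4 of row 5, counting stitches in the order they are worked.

== STITCH ==
O

Derivation:
Row 5 uses chart row ((5-1) mod 3)+1 = 2. Row 5 is odd, so RS.
Chart row 2 tiled across columns 1-5: O P K O P
RS row: no reversal, no swap; stitch n worked = column n.
Stitch 4 in working order -> O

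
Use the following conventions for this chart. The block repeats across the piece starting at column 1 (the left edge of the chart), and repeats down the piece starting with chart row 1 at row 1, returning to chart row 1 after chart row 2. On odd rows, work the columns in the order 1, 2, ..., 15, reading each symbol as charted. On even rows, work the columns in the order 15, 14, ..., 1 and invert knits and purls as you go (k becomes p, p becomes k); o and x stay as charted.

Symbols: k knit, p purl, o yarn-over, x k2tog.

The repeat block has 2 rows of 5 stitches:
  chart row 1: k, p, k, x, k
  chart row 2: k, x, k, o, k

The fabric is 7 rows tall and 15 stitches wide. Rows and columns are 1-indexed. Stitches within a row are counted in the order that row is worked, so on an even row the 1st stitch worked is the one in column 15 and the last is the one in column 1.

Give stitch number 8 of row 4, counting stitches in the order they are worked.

Row 4 uses chart row ((4-1) mod 2)+1 = 2. Row 4 is even, so WS.
Chart row 2 tiled across columns 1-15: k x k o k k x k o k k x k o k
WS: work from column 15 back to column 1 (reverse the tiled row), swapping k<->p (o and x unchanged).
Row 4 as worked: p o p x p p o p x p p o p x p
Stitch 8 in working order -> p

Result:
p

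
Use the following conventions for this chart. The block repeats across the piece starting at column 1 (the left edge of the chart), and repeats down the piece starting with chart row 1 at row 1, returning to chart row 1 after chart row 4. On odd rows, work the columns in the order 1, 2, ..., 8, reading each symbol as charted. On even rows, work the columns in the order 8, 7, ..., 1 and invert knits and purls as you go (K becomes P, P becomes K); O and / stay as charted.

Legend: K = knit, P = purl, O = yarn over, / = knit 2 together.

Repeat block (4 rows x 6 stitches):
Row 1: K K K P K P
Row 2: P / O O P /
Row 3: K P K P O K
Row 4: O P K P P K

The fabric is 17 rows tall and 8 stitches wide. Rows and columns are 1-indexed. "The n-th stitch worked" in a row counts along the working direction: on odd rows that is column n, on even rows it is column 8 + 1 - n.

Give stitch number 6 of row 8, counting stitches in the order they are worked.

== STITCH ==
P

Derivation:
Row 8 uses chart row ((8-1) mod 4)+1 = 4. Row 8 is even, so WS.
Chart row 4 tiled across columns 1-8: O P K P P K O P
WS row: flip the tiled sequence (start at column 8) and apply K<->P; O and / stay.
Row 8 as worked: K O P K K P K O
Counting 6 along the worked row gives P.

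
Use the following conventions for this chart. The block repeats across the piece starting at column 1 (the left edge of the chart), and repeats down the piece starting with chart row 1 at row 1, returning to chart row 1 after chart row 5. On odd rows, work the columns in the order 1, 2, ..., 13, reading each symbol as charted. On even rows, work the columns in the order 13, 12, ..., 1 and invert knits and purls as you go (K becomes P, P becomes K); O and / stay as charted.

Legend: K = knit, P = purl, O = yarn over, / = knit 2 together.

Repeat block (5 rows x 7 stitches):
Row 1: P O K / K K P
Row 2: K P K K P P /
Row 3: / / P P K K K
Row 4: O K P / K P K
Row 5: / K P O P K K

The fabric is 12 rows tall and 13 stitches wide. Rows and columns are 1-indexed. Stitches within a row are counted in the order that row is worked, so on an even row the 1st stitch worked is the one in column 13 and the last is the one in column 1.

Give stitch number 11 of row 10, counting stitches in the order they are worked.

Result:
K

Derivation:
Row 10: (10-1) mod 5 = 4, so use chart row 5. Even row -> WS.
Chart row 5 tiled across columns 1-13: / K P O P K K / K P O P K
WS: work from column 13 back to column 1 (reverse the tiled row), swapping K<->P (O and / unchanged).
Row 10 as worked: P K O K P / P P K O K P /
Counting 11 along the worked row gives K.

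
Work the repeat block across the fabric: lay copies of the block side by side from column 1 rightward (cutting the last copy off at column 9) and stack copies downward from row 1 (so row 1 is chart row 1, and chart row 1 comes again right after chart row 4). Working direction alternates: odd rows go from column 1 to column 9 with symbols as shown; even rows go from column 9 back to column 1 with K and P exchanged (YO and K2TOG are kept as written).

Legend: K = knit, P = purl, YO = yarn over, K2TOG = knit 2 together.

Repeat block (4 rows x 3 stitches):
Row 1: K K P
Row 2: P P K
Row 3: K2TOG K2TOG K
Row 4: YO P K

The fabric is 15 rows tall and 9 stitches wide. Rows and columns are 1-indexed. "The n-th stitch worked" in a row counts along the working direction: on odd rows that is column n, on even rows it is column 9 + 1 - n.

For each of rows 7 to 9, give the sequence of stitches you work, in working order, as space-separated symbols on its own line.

Row 7: chart row 3, RS - tile across columns 1-9 and work as-is.
Row 8: chart row 4, WS - tiled (columns 1-9): YO P K YO P K YO P K; work from column 9 back to 1 with K<->P swapped.
Row 9: chart row 1, RS - tile across columns 1-9 and work as-is.

== ROWS AS WORKED ==
K2TOG K2TOG K K2TOG K2TOG K K2TOG K2TOG K
P K YO P K YO P K YO
K K P K K P K K P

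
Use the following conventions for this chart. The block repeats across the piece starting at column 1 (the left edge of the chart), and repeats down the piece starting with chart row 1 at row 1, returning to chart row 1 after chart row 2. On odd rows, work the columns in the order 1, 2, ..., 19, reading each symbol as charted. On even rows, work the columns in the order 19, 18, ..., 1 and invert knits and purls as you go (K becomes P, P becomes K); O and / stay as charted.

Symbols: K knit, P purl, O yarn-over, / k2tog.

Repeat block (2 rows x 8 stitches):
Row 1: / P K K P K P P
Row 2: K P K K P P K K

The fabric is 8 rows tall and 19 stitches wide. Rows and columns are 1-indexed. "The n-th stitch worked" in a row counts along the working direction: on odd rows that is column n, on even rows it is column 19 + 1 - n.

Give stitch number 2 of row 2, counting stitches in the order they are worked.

Result:
K

Derivation:
Row 2: (2-1) mod 2 = 1, so use chart row 2. Even row -> WS.
Chart row 2 tiled across columns 1-19: K P K K P P K K K P K K P P K K K P K
WS row: flip the tiled sequence (start at column 19) and apply K<->P; O and / stay.
Row 2 as worked: P K P P P K K P P K P P P K K P P K P
Counting 2 along the worked row gives K.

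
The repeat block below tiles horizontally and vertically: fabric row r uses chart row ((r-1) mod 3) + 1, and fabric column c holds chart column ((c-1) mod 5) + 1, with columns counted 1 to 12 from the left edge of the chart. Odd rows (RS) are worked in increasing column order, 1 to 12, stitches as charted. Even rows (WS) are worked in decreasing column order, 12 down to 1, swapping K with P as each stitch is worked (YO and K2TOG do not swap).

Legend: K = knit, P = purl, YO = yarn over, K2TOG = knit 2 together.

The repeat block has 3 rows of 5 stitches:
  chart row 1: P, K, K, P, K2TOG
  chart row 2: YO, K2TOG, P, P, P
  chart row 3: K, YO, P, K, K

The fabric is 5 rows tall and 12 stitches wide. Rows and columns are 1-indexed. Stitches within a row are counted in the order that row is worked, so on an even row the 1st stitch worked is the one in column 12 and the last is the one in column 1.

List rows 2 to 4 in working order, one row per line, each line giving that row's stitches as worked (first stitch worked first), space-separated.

== ROWS AS WORKED ==
K2TOG YO K K K K2TOG YO K K K K2TOG YO
K YO P K K K YO P K K K YO
P K K2TOG K P P K K2TOG K P P K

Derivation:
Row 2: chart row 2, WS - tiled (columns 1-12): YO K2TOG P P P YO K2TOG P P P YO K2TOG; work from column 12 back to 1 with K<->P swapped.
Row 3: chart row 3, RS - tile across columns 1-12 and work as-is.
Row 4: chart row 1, WS - tiled (columns 1-12): P K K P K2TOG P K K P K2TOG P K; work from column 12 back to 1 with K<->P swapped.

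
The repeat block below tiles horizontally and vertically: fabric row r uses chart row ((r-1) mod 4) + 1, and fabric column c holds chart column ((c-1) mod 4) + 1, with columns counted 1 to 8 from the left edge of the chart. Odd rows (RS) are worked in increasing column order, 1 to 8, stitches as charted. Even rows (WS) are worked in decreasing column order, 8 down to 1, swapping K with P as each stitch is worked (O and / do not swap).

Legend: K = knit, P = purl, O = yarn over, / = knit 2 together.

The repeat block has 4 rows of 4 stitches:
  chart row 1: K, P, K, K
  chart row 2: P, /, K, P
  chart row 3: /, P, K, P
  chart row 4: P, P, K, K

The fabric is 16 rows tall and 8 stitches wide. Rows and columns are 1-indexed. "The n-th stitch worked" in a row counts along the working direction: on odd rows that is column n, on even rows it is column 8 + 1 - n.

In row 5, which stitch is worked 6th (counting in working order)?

Stitch:
P

Derivation:
Row 5 uses chart row ((5-1) mod 4)+1 = 1. Row 5 is odd, so RS.
Chart row 1 tiled across columns 1-8: K P K K K P K K
RS row: no reversal, no swap; stitch n worked = column n.
The 6th stitch worked is P.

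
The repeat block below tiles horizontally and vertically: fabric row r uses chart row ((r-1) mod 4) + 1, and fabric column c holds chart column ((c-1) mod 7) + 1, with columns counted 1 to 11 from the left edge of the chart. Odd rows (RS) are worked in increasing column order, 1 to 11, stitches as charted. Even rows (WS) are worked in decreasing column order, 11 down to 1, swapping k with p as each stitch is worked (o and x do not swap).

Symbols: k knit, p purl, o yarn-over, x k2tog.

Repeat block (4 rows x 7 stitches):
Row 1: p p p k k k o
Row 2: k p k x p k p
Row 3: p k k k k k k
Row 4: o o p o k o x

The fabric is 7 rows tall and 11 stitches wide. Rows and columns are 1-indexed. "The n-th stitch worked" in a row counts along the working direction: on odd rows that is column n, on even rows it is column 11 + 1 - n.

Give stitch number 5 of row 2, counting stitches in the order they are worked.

== STITCH ==
k

Derivation:
For row 2: chart row = ((2-1) mod 4) + 1 = 2; this is a WS (even) row.
Chart row 2 tiled across columns 1-11: k p k x p k p k p k x
Wrong side: read the tiled row from column 11 down to 1 and exchange k with p (leave o, x).
Row 2 as worked: x p k p k p k x p k p
Counting 5 along the worked row gives k.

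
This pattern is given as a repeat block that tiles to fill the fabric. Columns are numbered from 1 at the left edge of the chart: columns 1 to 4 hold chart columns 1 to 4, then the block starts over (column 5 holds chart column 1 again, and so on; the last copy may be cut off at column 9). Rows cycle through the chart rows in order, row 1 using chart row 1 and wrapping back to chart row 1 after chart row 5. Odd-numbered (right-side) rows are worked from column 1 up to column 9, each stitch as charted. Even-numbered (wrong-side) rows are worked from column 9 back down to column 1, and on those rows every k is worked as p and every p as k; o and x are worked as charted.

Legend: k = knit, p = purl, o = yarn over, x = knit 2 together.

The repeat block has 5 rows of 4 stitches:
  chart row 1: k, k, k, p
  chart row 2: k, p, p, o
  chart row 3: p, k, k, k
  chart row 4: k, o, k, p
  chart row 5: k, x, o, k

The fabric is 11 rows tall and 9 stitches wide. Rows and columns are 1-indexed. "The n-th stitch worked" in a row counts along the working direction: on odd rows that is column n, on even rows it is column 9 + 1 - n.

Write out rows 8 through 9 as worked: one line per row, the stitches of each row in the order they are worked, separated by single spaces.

Row 8: chart row 3, WS - tiled (columns 1-9): p k k k p k k k p; work from column 9 back to 1 with k<->p swapped.
Row 9: chart row 4, RS - tile across columns 1-9 and work as-is.

Rows as worked:
k p p p k p p p k
k o k p k o k p k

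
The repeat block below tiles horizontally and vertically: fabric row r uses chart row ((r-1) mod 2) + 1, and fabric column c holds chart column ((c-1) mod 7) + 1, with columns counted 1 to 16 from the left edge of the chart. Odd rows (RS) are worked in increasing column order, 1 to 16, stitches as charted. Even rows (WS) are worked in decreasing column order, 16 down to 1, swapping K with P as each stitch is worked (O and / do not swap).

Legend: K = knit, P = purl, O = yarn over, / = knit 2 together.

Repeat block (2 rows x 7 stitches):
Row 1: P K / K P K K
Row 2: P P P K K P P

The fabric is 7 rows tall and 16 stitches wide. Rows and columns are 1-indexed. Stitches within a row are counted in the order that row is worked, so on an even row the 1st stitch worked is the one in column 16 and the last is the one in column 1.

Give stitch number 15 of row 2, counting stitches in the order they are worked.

Row 2 uses chart row ((2-1) mod 2)+1 = 2. Row 2 is even, so WS.
Chart row 2 tiled across columns 1-16: P P P K K P P P P P K K P P P P
Wrong side: read the tiled row from column 16 down to 1 and exchange K with P (leave O, /).
Row 2 as worked: K K K K P P K K K K K P P K K K
The 15th stitch worked is K.

Stitch:
K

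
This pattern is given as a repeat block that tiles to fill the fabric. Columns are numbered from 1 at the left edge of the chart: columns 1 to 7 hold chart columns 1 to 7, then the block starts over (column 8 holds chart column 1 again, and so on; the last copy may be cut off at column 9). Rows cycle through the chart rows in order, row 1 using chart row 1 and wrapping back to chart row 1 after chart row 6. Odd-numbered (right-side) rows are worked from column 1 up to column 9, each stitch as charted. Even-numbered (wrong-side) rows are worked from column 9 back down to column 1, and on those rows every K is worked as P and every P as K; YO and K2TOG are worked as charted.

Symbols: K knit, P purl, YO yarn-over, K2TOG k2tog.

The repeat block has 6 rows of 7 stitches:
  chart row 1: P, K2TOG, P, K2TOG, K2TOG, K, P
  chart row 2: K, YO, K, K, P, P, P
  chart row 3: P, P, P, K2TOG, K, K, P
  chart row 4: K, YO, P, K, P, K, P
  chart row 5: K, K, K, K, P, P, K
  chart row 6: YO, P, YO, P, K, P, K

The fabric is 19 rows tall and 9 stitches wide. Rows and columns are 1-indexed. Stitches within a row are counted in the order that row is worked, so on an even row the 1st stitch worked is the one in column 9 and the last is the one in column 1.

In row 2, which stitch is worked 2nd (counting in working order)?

Row 2 uses chart row ((2-1) mod 6)+1 = 2. Row 2 is even, so WS.
Chart row 2 tiled across columns 1-9: K YO K K P P P K YO
WS row: flip the tiled sequence (start at column 9) and apply K<->P; YO and K2TOG stay.
Row 2 as worked: YO P K K K P P YO P
Counting 2 along the worked row gives P.

== STITCH ==
P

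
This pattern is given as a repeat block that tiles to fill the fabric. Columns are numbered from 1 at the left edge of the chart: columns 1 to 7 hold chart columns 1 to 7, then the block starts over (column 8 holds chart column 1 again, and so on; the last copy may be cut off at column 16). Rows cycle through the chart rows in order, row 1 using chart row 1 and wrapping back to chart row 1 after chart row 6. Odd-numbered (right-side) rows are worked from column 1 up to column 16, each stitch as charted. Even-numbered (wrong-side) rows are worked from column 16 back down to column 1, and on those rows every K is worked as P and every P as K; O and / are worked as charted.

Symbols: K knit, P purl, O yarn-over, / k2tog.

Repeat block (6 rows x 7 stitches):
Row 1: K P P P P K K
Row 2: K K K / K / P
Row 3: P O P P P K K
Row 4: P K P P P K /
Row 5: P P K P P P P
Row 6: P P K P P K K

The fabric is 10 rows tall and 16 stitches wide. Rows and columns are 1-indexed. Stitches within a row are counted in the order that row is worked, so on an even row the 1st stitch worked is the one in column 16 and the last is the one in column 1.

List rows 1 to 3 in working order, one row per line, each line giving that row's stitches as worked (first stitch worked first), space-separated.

Row 1: chart row 1, RS - tile across columns 1-16 and work as-is.
Row 2: chart row 2, WS - tiled (columns 1-16): K K K / K / P K K K / K / P K K; work from column 16 back to 1 with K<->P swapped.
Row 3: chart row 3, RS - tile across columns 1-16 and work as-is.

Rows as worked:
K P P P P K K K P P P P K K K P
P P K / P / P P P K / P / P P P
P O P P P K K P O P P P K K P O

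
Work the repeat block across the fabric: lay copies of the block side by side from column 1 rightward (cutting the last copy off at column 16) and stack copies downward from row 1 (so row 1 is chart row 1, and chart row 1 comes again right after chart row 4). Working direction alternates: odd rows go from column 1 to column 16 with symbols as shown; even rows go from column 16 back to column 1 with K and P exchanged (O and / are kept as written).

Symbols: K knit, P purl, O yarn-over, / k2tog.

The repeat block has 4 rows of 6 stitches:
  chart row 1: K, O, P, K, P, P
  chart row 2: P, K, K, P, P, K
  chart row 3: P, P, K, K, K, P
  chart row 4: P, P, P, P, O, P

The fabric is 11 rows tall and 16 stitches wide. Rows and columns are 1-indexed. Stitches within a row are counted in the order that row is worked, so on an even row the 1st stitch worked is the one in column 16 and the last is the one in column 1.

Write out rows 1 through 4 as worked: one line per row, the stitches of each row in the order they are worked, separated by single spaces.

== ROWS AS WORKED ==
K O P K P P K O P K P P K O P K
K P P K P K K P P K P K K P P K
P P K K K P P P K K K P P P K K
K K K K K O K K K K K O K K K K

Derivation:
Row 1: chart row 1, RS - tile across columns 1-16 and work as-is.
Row 2: chart row 2, WS - tiled (columns 1-16): P K K P P K P K K P P K P K K P; work from column 16 back to 1 with K<->P swapped.
Row 3: chart row 3, RS - tile across columns 1-16 and work as-is.
Row 4: chart row 4, WS - tiled (columns 1-16): P P P P O P P P P P O P P P P P; work from column 16 back to 1 with K<->P swapped.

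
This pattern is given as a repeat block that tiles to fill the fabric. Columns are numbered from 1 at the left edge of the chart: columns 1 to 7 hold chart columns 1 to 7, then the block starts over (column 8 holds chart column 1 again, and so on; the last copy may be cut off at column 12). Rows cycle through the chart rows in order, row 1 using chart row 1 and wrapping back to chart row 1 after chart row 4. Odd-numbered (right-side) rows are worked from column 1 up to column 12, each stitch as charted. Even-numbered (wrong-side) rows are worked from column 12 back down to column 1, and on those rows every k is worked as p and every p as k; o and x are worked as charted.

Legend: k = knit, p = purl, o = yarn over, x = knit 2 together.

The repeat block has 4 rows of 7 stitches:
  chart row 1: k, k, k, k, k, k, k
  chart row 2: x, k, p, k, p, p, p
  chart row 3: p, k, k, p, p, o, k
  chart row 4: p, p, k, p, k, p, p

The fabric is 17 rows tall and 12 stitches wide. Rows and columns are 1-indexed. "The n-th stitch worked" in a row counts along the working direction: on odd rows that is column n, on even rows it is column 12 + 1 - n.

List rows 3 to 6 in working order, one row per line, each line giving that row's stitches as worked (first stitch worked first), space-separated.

Rows as worked:
p k k p p o k p k k p p
p k p k k k k p k p k k
k k k k k k k k k k k k
k p k p x k k k p k p x

Derivation:
Row 3: chart row 3, RS - tile across columns 1-12 and work as-is.
Row 4: chart row 4, WS - tiled (columns 1-12): p p k p k p p p p k p k; work from column 12 back to 1 with k<->p swapped.
Row 5: chart row 1, RS - tile across columns 1-12 and work as-is.
Row 6: chart row 2, WS - tiled (columns 1-12): x k p k p p p x k p k p; work from column 12 back to 1 with k<->p swapped.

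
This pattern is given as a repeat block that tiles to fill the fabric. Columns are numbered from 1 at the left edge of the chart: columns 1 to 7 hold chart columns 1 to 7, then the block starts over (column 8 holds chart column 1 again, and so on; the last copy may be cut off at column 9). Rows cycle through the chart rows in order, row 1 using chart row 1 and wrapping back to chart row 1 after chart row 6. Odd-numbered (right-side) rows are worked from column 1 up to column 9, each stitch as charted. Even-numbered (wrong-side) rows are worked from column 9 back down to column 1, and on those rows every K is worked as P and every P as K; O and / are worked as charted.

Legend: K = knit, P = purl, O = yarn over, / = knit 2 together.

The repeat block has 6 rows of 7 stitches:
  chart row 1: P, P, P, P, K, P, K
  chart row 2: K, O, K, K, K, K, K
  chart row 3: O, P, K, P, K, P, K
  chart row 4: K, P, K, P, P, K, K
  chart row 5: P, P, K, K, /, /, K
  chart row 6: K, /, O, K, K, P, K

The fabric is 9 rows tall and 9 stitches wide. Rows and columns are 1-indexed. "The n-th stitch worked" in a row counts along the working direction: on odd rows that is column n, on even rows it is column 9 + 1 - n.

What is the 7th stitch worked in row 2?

== STITCH ==
P

Derivation:
For row 2: chart row = ((2-1) mod 6) + 1 = 2; this is a WS (even) row.
Chart row 2 tiled across columns 1-9: K O K K K K K K O
WS: work from column 9 back to column 1 (reverse the tiled row), swapping K<->P (O and / unchanged).
Row 2 as worked: O P P P P P P O P
The 7th stitch worked is P.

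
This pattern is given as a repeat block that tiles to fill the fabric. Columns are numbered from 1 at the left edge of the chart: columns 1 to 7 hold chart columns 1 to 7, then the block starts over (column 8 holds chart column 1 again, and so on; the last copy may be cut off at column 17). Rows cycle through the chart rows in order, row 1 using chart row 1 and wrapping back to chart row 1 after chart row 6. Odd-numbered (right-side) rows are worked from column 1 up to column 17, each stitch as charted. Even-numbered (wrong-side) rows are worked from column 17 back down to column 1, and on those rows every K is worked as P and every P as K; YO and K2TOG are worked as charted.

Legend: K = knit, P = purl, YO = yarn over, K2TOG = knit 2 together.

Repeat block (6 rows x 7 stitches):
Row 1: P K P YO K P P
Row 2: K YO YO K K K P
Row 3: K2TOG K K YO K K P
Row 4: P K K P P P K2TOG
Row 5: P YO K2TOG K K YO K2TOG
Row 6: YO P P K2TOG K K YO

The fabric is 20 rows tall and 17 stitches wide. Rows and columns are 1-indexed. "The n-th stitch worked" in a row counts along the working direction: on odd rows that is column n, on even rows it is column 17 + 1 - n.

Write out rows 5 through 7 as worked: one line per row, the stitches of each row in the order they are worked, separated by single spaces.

Result:
P YO K2TOG K K YO K2TOG P YO K2TOG K K YO K2TOG P YO K2TOG
K K YO YO P P K2TOG K K YO YO P P K2TOG K K YO
P K P YO K P P P K P YO K P P P K P

Derivation:
Row 5: chart row 5, RS - tile across columns 1-17 and work as-is.
Row 6: chart row 6, WS - tiled (columns 1-17): YO P P K2TOG K K YO YO P P K2TOG K K YO YO P P; work from column 17 back to 1 with K<->P swapped.
Row 7: chart row 1, RS - tile across columns 1-17 and work as-is.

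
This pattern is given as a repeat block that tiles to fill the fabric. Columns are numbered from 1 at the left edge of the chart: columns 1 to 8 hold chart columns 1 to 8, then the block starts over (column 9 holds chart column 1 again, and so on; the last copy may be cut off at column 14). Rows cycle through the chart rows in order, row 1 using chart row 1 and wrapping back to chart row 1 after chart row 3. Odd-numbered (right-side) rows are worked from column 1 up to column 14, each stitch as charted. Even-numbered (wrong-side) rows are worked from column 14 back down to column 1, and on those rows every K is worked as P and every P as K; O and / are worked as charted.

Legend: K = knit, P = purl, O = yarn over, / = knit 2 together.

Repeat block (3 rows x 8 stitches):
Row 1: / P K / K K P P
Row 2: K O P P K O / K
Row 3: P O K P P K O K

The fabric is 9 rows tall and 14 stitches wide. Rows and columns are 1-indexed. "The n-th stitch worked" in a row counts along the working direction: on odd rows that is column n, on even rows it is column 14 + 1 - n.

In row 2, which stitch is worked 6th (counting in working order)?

Stitch:
P

Derivation:
Row 2: (2-1) mod 3 = 1, so use chart row 2. Even row -> WS.
Chart row 2 tiled across columns 1-14: K O P P K O / K K O P P K O
WS: work from column 14 back to column 1 (reverse the tiled row), swapping K<->P (O and / unchanged).
Row 2 as worked: O P K K O P P / O P K K O P
Counting 6 along the worked row gives P.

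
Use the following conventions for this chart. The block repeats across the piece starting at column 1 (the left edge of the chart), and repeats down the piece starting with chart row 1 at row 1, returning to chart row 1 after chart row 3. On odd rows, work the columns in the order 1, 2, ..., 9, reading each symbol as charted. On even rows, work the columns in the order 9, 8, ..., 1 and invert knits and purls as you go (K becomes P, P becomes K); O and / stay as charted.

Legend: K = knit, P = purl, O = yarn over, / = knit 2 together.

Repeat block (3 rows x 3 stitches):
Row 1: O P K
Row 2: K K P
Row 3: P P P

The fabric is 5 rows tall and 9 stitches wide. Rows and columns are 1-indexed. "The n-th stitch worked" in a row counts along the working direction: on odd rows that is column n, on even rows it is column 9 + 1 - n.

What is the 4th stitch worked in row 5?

== STITCH ==
K

Derivation:
For row 5: chart row = ((5-1) mod 3) + 1 = 2; this is a RS (odd) row.
Chart row 2 tiled across columns 1-9: K K P K K P K K P
Right side: take the tiled row as-is (worked left to right from column 1).
Counting 4 along the worked row gives K.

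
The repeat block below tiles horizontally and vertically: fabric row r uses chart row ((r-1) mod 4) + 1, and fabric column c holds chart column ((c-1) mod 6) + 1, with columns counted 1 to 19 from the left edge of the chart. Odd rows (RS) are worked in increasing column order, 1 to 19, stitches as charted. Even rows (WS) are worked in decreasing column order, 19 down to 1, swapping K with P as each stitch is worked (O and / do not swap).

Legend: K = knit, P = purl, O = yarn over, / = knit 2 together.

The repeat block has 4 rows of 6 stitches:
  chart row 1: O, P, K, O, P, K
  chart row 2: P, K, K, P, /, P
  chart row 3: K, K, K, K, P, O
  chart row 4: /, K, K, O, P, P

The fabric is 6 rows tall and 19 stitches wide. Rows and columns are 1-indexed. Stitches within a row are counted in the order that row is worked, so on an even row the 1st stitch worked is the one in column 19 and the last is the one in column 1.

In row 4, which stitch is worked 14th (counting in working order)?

Result:
K

Derivation:
For row 4: chart row = ((4-1) mod 4) + 1 = 4; this is a WS (even) row.
Chart row 4 tiled across columns 1-19: / K K O P P / K K O P P / K K O P P /
WS row: flip the tiled sequence (start at column 19) and apply K<->P; O and / stay.
Row 4 as worked: / K K O P P / K K O P P / K K O P P /
Stitch 14 in working order -> K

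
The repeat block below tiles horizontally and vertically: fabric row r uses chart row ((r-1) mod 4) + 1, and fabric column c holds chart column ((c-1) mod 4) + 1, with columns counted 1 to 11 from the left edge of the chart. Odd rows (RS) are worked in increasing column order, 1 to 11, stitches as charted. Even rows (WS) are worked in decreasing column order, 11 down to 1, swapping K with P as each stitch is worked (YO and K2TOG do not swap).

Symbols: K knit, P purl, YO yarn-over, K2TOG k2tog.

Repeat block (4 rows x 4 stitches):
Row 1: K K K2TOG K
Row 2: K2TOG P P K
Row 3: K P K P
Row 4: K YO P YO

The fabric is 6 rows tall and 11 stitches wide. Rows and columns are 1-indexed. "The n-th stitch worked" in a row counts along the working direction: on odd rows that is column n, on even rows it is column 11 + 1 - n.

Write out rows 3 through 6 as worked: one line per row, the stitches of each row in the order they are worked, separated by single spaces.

== ROWS AS WORKED ==
K P K P K P K P K P K
K YO P YO K YO P YO K YO P
K K K2TOG K K K K2TOG K K K K2TOG
K K K2TOG P K K K2TOG P K K K2TOG

Derivation:
Row 3: chart row 3, RS - tile across columns 1-11 and work as-is.
Row 4: chart row 4, WS - tiled (columns 1-11): K YO P YO K YO P YO K YO P; work from column 11 back to 1 with K<->P swapped.
Row 5: chart row 1, RS - tile across columns 1-11 and work as-is.
Row 6: chart row 2, WS - tiled (columns 1-11): K2TOG P P K K2TOG P P K K2TOG P P; work from column 11 back to 1 with K<->P swapped.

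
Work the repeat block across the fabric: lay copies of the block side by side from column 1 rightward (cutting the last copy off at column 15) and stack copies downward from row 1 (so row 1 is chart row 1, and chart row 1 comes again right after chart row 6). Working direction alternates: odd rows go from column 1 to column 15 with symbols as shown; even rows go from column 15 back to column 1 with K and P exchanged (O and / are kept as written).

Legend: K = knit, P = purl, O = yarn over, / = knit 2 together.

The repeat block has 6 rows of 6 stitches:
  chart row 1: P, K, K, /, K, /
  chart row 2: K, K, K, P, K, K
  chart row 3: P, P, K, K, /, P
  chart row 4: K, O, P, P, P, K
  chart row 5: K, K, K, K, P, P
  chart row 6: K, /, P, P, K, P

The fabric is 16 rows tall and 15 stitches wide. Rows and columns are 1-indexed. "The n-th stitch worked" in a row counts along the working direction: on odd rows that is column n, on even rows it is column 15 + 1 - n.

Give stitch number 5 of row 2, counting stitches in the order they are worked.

Stitch:
P

Derivation:
Row 2: (2-1) mod 6 = 1, so use chart row 2. Even row -> WS.
Chart row 2 tiled across columns 1-15: K K K P K K K K K P K K K K K
Wrong side: read the tiled row from column 15 down to 1 and exchange K with P (leave O, /).
Row 2 as worked: P P P P P K P P P P P K P P P
Stitch 5 in working order -> P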